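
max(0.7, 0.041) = 0.7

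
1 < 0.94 False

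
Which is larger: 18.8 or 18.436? 18.8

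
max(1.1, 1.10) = 1.10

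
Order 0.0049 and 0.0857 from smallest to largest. 0.0049, 0.0857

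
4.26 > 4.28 False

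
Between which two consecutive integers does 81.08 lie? 81 and 82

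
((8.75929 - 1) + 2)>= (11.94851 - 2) False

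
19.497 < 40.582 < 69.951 True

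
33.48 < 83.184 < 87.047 True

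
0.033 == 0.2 False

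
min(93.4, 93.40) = 93.4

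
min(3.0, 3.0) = 3.0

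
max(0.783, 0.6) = 0.783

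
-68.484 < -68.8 False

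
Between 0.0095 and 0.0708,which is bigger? 0.0708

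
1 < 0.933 False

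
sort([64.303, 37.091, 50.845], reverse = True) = [64.303, 50.845, 37.091]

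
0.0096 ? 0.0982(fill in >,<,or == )<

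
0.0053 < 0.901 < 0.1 False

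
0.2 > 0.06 True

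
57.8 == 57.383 False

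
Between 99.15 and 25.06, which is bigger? 99.15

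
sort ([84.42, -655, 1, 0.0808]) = [-655, 0.0808, 1, 84.42]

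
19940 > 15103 True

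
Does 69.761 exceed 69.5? Yes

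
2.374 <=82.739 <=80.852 False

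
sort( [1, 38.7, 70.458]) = [1, 38.7, 70.458]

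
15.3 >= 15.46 False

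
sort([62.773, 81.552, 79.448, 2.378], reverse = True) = [81.552, 79.448, 62.773, 2.378]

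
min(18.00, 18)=18.00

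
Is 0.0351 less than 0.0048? No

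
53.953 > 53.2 True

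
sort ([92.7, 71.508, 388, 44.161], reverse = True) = [388, 92.7, 71.508, 44.161]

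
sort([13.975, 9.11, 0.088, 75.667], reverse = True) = [75.667, 13.975, 9.11, 0.088]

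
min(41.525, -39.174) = -39.174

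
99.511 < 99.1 False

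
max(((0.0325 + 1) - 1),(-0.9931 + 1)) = 0.0325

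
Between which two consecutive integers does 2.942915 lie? 2 and 3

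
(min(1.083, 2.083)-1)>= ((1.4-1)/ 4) False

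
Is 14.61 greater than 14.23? Yes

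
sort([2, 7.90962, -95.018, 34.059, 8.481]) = [-95.018, 2, 7.90962, 8.481, 34.059]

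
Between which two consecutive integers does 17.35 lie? 17 and 18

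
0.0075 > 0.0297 False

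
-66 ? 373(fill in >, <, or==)<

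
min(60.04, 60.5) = 60.04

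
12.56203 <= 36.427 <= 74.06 True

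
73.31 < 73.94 True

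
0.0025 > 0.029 False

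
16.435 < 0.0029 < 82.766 False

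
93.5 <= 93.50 True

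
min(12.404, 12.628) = 12.404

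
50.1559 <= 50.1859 True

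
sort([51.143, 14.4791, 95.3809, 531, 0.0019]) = [0.0019, 14.4791, 51.143, 95.3809, 531]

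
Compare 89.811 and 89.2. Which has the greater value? 89.811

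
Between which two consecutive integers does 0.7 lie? 0 and 1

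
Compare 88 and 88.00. They are equal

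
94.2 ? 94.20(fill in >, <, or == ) ==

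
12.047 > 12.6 False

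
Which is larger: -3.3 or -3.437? -3.3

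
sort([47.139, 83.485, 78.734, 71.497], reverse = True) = [83.485, 78.734, 71.497, 47.139]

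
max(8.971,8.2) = 8.971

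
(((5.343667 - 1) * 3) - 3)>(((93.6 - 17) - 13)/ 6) False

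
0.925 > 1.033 False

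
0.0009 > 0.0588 False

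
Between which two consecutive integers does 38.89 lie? 38 and 39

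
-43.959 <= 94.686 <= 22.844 False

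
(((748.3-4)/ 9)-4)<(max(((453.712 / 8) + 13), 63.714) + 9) True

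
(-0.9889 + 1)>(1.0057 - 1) True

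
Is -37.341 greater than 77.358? No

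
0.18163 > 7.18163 False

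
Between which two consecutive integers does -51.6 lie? -52 and -51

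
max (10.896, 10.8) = 10.896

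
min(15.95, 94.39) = 15.95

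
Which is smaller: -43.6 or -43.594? -43.6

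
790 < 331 False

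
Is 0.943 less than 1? Yes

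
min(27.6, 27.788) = 27.6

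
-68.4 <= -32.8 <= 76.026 True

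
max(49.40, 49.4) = 49.4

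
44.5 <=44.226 False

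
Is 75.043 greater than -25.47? Yes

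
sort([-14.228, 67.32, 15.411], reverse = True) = [67.32, 15.411, -14.228]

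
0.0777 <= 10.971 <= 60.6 True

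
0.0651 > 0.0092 True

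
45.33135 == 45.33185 False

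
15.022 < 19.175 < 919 True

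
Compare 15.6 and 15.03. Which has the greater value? 15.6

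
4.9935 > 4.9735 True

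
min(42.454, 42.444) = 42.444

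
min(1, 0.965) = 0.965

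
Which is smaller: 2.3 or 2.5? 2.3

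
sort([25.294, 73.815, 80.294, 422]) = [25.294, 73.815, 80.294, 422]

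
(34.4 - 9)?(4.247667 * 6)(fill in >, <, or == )<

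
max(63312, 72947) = 72947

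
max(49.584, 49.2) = 49.584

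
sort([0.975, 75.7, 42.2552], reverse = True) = [75.7, 42.2552, 0.975]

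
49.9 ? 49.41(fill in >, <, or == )>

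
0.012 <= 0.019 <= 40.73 True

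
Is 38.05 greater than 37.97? Yes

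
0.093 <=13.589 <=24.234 True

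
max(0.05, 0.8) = 0.8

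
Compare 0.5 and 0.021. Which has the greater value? 0.5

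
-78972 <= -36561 True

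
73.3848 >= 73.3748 True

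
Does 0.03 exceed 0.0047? Yes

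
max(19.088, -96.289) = 19.088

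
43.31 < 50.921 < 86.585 True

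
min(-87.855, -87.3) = -87.855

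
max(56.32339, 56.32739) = 56.32739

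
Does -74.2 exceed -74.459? Yes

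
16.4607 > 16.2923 True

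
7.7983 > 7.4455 True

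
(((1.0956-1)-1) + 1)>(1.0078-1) True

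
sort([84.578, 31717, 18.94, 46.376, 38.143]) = [18.94, 38.143, 46.376, 84.578, 31717]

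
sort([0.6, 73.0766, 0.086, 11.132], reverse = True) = [73.0766, 11.132, 0.6, 0.086]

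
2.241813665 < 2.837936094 True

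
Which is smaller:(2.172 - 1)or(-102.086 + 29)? (-102.086 + 29)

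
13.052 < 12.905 False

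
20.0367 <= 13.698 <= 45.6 False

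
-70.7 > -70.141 False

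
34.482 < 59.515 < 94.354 True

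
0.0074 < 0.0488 True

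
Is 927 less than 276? No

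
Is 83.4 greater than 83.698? No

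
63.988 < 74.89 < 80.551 True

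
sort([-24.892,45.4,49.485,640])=[-24.892,45.4,49.485,640]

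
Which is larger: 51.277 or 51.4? 51.4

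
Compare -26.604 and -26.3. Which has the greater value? -26.3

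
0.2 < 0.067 False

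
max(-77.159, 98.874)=98.874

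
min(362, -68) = -68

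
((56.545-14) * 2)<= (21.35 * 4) True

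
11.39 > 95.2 False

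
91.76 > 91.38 True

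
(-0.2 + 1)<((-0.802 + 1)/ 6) False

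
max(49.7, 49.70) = 49.70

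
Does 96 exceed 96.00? No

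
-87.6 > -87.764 True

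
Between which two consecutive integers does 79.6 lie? 79 and 80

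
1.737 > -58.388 True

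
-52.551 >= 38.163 False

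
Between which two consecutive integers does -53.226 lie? -54 and -53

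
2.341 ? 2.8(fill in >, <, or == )<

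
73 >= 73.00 True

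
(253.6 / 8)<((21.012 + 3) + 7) False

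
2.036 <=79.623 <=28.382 False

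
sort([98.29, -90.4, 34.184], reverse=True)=[98.29, 34.184, -90.4]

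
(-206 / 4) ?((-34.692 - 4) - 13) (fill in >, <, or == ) >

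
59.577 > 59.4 True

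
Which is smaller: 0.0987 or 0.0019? 0.0019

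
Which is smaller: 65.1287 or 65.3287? 65.1287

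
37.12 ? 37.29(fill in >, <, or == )<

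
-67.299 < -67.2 True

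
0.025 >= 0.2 False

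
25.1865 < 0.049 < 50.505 False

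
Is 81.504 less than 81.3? No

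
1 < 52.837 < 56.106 True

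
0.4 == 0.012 False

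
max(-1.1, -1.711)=-1.1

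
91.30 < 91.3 False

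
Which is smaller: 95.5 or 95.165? 95.165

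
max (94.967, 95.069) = 95.069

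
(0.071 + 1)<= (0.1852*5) False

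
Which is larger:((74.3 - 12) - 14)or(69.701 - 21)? (69.701 - 21)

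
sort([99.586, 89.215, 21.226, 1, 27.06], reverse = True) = [99.586, 89.215, 27.06, 21.226, 1]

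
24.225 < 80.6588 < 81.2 True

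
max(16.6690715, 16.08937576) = 16.6690715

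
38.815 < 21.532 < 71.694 False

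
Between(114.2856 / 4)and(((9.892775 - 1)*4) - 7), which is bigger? (114.2856 / 4)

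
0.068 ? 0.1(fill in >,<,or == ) <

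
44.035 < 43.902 False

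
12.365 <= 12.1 False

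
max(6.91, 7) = 7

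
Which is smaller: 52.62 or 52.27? 52.27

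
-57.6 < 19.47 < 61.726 True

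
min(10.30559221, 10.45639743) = 10.30559221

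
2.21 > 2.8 False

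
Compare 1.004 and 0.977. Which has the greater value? 1.004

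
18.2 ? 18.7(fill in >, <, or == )<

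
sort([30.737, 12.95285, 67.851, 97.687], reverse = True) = [97.687, 67.851, 30.737, 12.95285]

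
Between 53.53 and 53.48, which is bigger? 53.53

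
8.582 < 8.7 True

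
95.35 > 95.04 True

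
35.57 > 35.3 True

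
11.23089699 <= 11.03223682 False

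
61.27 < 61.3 True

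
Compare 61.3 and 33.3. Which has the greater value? 61.3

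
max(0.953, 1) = 1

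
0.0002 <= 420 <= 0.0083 False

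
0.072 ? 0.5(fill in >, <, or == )<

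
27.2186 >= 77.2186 False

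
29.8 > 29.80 False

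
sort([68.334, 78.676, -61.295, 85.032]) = [-61.295, 68.334, 78.676, 85.032]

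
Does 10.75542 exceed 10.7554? Yes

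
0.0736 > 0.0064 True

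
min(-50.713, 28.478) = -50.713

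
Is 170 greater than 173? No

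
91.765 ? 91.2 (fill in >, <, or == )>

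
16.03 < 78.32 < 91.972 True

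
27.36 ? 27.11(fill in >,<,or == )>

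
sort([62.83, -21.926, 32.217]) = [-21.926, 32.217, 62.83]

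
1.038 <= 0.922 False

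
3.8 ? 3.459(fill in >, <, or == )>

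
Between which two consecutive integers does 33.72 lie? 33 and 34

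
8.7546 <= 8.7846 True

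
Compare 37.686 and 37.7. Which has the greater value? 37.7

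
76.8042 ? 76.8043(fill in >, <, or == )<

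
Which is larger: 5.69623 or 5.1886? 5.69623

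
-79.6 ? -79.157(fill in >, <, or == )<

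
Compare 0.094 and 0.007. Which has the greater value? 0.094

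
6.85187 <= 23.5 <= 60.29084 True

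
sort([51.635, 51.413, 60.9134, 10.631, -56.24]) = [-56.24, 10.631, 51.413, 51.635, 60.9134]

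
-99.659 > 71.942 False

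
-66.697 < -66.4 True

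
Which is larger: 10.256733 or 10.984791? 10.984791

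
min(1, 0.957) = 0.957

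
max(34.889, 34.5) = 34.889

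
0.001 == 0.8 False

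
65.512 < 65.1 False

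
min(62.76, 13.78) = 13.78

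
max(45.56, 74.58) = 74.58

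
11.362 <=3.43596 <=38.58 False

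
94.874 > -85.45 True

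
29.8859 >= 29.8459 True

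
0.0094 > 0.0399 False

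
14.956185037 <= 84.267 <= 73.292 False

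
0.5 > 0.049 True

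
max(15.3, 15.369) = 15.369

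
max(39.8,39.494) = 39.8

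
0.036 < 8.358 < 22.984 True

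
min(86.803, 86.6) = 86.6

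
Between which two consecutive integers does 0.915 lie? 0 and 1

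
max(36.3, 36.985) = 36.985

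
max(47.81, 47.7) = 47.81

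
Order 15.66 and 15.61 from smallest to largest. 15.61, 15.66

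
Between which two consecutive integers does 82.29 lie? 82 and 83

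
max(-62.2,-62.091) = -62.091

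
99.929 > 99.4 True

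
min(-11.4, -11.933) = -11.933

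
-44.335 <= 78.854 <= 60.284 False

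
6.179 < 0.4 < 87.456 False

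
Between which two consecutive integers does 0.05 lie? 0 and 1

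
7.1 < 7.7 True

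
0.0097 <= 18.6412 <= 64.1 True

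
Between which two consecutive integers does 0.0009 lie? 0 and 1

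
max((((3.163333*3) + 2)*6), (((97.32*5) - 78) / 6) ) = 68.939994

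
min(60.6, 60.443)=60.443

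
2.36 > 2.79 False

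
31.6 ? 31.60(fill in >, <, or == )==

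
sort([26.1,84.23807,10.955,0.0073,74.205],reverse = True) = [84.23807,74.205,26.1,10.955,0.0073]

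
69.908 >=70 False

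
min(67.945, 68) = 67.945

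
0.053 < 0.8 True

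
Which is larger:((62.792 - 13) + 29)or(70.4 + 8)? ((62.792 - 13) + 29)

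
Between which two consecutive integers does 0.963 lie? 0 and 1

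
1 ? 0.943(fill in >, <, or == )>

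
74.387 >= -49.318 True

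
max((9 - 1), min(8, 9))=8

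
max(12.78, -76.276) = 12.78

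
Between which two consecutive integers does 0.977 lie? 0 and 1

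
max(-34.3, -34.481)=-34.3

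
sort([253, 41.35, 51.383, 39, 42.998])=[39, 41.35, 42.998, 51.383, 253]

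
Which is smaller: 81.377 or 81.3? 81.3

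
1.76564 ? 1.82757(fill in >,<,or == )<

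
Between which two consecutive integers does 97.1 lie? 97 and 98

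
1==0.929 False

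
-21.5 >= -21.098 False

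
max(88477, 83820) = 88477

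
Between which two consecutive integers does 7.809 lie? 7 and 8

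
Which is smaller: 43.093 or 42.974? 42.974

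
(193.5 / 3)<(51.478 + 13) False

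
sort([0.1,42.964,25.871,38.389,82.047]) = [0.1,25.871,38.389,42.964,82.047]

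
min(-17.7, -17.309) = -17.7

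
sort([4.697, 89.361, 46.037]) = [4.697, 46.037, 89.361]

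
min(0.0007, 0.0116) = 0.0007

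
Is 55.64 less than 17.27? No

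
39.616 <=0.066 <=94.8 False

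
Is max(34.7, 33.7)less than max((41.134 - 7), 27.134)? No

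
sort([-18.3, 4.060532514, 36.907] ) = [-18.3, 4.060532514, 36.907]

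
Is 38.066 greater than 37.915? Yes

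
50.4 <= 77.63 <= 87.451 True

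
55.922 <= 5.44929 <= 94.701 False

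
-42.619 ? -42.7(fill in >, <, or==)>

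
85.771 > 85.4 True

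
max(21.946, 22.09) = 22.09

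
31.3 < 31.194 False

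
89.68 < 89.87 True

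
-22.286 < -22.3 False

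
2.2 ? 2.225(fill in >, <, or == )<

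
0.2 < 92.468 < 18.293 False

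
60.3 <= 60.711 True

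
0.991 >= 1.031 False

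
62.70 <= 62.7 True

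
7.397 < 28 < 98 True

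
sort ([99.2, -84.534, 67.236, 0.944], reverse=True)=[99.2, 67.236, 0.944, -84.534]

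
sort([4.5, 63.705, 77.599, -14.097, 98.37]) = [-14.097, 4.5, 63.705, 77.599, 98.37]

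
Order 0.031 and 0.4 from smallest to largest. 0.031, 0.4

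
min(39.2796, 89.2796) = 39.2796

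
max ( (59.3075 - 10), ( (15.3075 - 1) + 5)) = 49.3075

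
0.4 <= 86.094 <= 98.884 True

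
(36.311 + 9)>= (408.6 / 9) False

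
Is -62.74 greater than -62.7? No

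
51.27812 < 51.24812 False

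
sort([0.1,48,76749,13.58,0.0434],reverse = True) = [76749,48,13.58,0.1,0.0434]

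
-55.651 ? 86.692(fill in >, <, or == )<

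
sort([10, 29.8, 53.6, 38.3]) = [10, 29.8, 38.3, 53.6]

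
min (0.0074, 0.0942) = 0.0074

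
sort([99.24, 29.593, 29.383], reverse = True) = [99.24, 29.593, 29.383]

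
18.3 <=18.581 True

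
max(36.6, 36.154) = 36.6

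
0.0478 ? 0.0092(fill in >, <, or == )>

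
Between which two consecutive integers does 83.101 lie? 83 and 84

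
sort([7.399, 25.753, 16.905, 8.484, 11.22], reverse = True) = [25.753, 16.905, 11.22, 8.484, 7.399]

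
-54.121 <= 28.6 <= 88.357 True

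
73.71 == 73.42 False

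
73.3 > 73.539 False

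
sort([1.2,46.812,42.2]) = [1.2,42.2,46.812]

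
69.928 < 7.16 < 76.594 False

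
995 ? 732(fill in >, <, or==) >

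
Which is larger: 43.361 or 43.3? 43.361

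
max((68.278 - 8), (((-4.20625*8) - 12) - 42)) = 60.278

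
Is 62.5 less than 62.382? No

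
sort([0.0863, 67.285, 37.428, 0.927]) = [0.0863, 0.927, 37.428, 67.285]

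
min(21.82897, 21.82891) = 21.82891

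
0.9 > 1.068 False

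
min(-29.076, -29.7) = -29.7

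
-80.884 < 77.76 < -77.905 False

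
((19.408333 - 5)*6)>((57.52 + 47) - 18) False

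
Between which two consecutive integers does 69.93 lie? 69 and 70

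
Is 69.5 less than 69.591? Yes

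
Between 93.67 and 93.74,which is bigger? 93.74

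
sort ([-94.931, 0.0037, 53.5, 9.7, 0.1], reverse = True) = [53.5, 9.7, 0.1, 0.0037, -94.931]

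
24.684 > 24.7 False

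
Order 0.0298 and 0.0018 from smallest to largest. 0.0018, 0.0298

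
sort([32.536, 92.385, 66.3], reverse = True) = [92.385, 66.3, 32.536]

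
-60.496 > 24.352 False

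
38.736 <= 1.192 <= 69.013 False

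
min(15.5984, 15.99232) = 15.5984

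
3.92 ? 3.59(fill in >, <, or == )>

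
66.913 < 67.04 True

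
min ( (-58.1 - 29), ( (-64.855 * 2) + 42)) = -87.71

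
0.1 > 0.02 True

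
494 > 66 True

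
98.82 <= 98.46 False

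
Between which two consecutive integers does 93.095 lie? 93 and 94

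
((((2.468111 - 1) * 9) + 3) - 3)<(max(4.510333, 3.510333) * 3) True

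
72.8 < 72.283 False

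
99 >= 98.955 True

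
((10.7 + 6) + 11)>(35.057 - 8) True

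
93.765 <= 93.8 True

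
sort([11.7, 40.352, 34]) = [11.7, 34, 40.352]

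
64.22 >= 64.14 True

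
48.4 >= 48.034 True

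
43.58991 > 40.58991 True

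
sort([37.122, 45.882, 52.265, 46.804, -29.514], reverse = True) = [52.265, 46.804, 45.882, 37.122, -29.514]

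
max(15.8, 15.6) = 15.8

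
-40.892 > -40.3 False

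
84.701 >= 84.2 True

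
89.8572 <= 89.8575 True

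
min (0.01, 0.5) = 0.01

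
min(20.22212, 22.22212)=20.22212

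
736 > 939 False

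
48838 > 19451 True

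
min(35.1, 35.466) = 35.1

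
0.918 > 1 False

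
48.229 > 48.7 False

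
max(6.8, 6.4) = 6.8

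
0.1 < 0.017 False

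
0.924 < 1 True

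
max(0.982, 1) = 1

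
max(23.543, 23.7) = 23.7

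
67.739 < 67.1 False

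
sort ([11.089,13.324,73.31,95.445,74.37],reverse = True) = [95.445,74.37,73.31,13.324,11.089]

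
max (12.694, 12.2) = 12.694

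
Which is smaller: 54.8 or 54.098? 54.098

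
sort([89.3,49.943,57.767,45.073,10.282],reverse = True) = [89.3,57.767,49.943,45.073,10.282]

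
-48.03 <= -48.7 False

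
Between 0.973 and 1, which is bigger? 1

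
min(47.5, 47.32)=47.32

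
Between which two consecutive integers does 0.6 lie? 0 and 1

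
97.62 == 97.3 False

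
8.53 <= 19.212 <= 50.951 True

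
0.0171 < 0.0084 False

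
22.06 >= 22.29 False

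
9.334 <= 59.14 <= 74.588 True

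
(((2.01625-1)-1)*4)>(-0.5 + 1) False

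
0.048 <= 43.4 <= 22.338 False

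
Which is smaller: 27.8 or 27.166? 27.166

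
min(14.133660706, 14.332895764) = 14.133660706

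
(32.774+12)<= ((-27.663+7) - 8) False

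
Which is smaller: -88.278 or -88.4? -88.4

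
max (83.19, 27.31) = 83.19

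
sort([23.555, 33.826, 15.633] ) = [15.633, 23.555, 33.826]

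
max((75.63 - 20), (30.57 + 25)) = 55.63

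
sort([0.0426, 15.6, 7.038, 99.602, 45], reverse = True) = [99.602, 45, 15.6, 7.038, 0.0426]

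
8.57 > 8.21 True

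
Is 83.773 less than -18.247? No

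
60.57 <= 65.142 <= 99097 True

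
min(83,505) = 83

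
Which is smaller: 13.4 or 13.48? 13.4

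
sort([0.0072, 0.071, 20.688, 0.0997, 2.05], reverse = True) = [20.688, 2.05, 0.0997, 0.071, 0.0072]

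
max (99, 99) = 99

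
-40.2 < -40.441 False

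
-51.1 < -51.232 False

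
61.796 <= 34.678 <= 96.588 False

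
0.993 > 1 False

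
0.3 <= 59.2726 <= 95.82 True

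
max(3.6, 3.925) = 3.925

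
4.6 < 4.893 True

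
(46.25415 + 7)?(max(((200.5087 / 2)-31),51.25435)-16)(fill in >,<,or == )<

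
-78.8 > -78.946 True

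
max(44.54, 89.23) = 89.23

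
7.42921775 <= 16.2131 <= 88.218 True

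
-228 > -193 False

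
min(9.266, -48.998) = -48.998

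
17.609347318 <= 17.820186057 True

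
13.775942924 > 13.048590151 True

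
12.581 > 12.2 True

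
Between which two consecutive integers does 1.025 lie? 1 and 2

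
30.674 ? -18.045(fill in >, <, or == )>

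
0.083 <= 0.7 True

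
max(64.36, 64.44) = 64.44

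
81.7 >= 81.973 False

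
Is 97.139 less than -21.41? No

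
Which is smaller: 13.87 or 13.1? 13.1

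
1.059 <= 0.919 False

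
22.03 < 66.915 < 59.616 False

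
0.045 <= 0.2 True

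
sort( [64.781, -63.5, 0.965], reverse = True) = [64.781, 0.965, -63.5]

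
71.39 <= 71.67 True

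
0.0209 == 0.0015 False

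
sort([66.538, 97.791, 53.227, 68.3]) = [53.227, 66.538, 68.3, 97.791]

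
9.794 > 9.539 True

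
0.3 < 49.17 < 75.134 True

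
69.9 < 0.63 False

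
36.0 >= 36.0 True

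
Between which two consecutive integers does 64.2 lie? 64 and 65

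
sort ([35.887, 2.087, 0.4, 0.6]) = [0.4, 0.6, 2.087, 35.887]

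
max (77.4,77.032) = 77.4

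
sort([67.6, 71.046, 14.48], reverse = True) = [71.046, 67.6, 14.48]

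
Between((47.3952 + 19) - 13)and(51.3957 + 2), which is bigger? (51.3957 + 2)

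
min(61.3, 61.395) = 61.3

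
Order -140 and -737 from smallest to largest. -737, -140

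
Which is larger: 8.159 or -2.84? 8.159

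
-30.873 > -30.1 False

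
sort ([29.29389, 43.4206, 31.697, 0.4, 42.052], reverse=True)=[43.4206, 42.052, 31.697, 29.29389, 0.4]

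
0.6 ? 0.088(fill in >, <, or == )>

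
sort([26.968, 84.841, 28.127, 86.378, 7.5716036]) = [7.5716036, 26.968, 28.127, 84.841, 86.378]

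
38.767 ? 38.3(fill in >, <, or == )>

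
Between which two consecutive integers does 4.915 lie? 4 and 5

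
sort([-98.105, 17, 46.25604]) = [-98.105, 17, 46.25604]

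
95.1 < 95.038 False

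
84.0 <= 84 True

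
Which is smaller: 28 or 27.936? 27.936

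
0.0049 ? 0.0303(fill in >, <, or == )<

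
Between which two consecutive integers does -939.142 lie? -940 and -939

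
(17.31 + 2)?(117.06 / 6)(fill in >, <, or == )<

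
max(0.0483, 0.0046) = 0.0483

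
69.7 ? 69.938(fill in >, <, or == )<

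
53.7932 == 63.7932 False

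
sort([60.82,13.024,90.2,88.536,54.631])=[13.024,54.631,60.82,88.536,90.2]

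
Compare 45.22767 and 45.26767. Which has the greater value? 45.26767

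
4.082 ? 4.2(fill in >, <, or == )<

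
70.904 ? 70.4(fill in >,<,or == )>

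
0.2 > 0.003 True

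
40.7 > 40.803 False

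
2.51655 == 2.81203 False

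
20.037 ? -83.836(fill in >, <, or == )>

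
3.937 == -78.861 False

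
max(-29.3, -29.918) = -29.3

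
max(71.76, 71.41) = 71.76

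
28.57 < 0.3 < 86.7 False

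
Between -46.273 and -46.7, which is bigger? -46.273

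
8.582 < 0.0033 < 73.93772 False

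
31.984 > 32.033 False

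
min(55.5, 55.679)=55.5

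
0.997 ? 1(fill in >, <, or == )<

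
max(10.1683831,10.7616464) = 10.7616464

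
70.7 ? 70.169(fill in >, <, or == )>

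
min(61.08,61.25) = 61.08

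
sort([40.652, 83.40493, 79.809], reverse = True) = [83.40493, 79.809, 40.652]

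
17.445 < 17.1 False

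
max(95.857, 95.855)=95.857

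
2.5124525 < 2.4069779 False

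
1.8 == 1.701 False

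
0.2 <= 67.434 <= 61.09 False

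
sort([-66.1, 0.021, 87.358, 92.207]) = [-66.1, 0.021, 87.358, 92.207]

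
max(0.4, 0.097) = 0.4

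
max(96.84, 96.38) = 96.84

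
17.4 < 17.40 False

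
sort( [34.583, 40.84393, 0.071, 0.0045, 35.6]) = [0.0045, 0.071, 34.583, 35.6, 40.84393]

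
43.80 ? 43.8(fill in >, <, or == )==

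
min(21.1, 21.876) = 21.1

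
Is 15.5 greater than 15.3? Yes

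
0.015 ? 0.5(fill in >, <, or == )<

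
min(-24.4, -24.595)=-24.595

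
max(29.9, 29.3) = 29.9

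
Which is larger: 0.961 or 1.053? 1.053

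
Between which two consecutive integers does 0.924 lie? 0 and 1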